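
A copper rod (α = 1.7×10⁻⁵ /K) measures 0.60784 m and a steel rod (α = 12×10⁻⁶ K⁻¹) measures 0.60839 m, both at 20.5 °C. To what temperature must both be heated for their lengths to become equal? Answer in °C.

L₁(1 + α₁ΔT) = L₂(1 + α₂ΔT) ⇒ ΔT = (L₂ − L₁)/(α₁L₁ − α₂L₂)
L₂ − L₁ = 0.60839 − 0.60784 = 5.50×10⁻⁴ m
α₁L₁ − α₂L₂ = 1.7×10⁻⁵×0.60784 − 12×10⁻⁶×0.60839 = 3.0326×10⁻⁶ m/K
ΔT = 5.50×10⁻⁴ / 3.0326×10⁻⁶ = 181.363 K
T = 20.5 + 181.363 = 201.863 °C

T = 201.9 °C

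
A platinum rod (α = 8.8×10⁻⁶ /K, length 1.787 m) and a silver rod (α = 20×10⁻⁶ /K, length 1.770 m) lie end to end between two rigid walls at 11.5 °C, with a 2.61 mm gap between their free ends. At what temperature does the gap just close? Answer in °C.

T = 62.6 °C

Gap closes when ΔL₁ + ΔL₂ = 2.61 mm = 2.61×10⁻³ m
(α₁L₁ + α₂L₂)ΔT = g
α₁L₁ + α₂L₂ = 8.8×10⁻⁶×1.787 + 20×10⁻⁶×1.770 = 5.11256×10⁻⁵ m/K
ΔT = 2.61×10⁻³ / 5.11256×10⁻⁵ = 51.051 K
T = 11.5 + 51.051 = 62.551 °C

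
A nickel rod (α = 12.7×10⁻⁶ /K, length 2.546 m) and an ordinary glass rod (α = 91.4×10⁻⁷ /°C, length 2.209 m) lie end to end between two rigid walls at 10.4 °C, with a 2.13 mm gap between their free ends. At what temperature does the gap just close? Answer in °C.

T = 51.0 °C

Gap closes when ΔL₁ + ΔL₂ = 2.13 mm = 2.13×10⁻³ m
(α₁L₁ + α₂L₂)ΔT = g
α₁L₁ + α₂L₂ = 12.7×10⁻⁶×2.546 + 91.4×10⁻⁷×2.209 = 5.252446×10⁻⁵ m/K
ΔT = 2.13×10⁻³ / 5.252446×10⁻⁵ = 40.553 K
T = 10.4 + 40.553 = 50.953 °C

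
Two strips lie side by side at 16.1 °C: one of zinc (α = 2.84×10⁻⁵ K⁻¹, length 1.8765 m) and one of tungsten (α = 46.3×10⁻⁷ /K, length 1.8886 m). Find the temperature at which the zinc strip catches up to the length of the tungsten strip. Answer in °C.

Equal length when α₁L₁ΔT − α₂L₂ΔT = L₂ − L₁ = 1.21×10⁻² m
α₁L₁ = 5.32926×10⁻⁵, α₂L₂ = 8.744218×10⁻⁶ → Δ(αL) = 4.4548382×10⁻⁵ m/K
ΔT = 1.21×10⁻² / 4.4548382×10⁻⁵ = 271.615 K, so T = 16.1 + 271.615 = 287.715 °C

T = 287.7 °C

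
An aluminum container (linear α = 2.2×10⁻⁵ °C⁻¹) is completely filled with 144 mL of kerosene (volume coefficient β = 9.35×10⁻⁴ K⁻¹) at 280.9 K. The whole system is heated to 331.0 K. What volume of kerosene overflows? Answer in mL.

The container also expands: β_container ≈ 3α = 6.6×10⁻⁵ /K
Net overflow = V₀(β_liq − 3α_cont)ΔT
β − 3α = 9.35×10⁻⁴ − 6.6×10⁻⁵ = 8.69×10⁻⁴ /K; ΔT = 50.1 K
ΔV = 144 × 8.69×10⁻⁴ × 50.1 = 6.27 mL

6.27 mL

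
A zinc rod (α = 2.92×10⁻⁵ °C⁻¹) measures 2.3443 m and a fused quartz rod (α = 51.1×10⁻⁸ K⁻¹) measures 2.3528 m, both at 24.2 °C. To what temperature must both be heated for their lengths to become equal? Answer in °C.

T = 150.6 °C

L₁(1 + α₁ΔT) = L₂(1 + α₂ΔT) ⇒ ΔT = (L₂ − L₁)/(α₁L₁ − α₂L₂)
L₂ − L₁ = 2.3528 − 2.3443 = 8.50×10⁻³ m
α₁L₁ − α₂L₂ = 2.92×10⁻⁵×2.3443 − 51.1×10⁻⁸×2.3528 = 6.72512792×10⁻⁵ m/K
ΔT = 8.50×10⁻³ / 6.72512792×10⁻⁵ = 126.392 K
T = 24.2 + 126.392 = 150.592 °C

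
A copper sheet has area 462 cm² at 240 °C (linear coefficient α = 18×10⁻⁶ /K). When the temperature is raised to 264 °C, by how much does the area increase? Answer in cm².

ΔA = 0.399 cm²

Area coefficient ≈ 2α; |ΔT| = 24 K
ΔA = 2αA₀ΔT = 2(18×10⁻⁶)(462)(24) = 0.399 cm²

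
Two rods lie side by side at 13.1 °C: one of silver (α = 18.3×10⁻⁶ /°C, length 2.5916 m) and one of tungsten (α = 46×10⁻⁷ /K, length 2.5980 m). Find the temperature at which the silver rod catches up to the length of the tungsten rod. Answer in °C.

Equal length when α₁L₁ΔT − α₂L₂ΔT = L₂ − L₁ = 6.40×10⁻³ m
α₁L₁ = 4.742628×10⁻⁵, α₂L₂ = 1.19508×10⁻⁵ → Δ(αL) = 3.547548×10⁻⁵ m/K
ΔT = 6.40×10⁻³ / 3.547548×10⁻⁵ = 180.406 K, so T = 13.1 + 180.406 = 193.506 °C

T = 193.5 °C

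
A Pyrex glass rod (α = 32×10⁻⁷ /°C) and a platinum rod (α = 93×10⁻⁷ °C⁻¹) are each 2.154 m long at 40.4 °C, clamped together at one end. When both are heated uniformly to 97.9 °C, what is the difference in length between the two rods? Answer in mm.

0.756 mm

ΔT = 57.5 K
Pyrex glass: ΔL = 32×10⁻⁷ × 2.154 m × 57.5 = 3.9634×10⁻⁴ m = 0.39634 mm
platinum: ΔL = 93×10⁻⁷ × 2.154 m × 57.5 = 1.1519×10⁻³ m = 1.1519 mm
difference = 1.1519 − 0.39634 = 0.75556 mm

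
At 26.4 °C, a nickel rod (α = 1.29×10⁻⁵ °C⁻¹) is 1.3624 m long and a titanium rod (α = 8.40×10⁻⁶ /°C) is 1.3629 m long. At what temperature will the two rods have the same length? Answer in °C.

Equal length when α₁L₁ΔT − α₂L₂ΔT = L₂ − L₁ = 5.00×10⁻⁴ m
α₁L₁ = 1.757496×10⁻⁵, α₂L₂ = 1.144836×10⁻⁵ → Δ(αL) = 6.1266×10⁻⁶ m/K
ΔT = 5.00×10⁻⁴ / 6.1266×10⁻⁶ = 81.611 K, so T = 26.4 + 81.611 = 108.011 °C

T = 108.0 °C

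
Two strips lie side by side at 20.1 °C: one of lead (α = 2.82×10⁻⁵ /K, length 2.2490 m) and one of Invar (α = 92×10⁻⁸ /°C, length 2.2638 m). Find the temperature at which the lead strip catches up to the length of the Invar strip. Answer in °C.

Equal length when α₁L₁ΔT − α₂L₂ΔT = L₂ − L₁ = 1.48×10⁻² m
α₁L₁ = 6.34218×10⁻⁵, α₂L₂ = 2.082696×10⁻⁶ → Δ(αL) = 6.1339104×10⁻⁵ m/K
ΔT = 1.48×10⁻² / 6.1339104×10⁻⁵ = 241.282 K, so T = 20.1 + 241.282 = 261.382 °C

T = 261.4 °C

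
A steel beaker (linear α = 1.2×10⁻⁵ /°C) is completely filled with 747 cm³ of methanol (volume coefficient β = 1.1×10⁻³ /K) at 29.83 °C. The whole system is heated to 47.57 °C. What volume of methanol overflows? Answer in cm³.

The beaker also expands: β_container ≈ 3α = 3.6×10⁻⁵ /K
Net overflow = V₀(β_liq − 3α_cont)ΔT
β − 3α = 1.10×10⁻³ − 3.6×10⁻⁵ = 1.064×10⁻³ /K; ΔT = 17.74 K
ΔV = 747 × 1.064×10⁻³ × 17.74 = 14.1 cm³

14.1 cm³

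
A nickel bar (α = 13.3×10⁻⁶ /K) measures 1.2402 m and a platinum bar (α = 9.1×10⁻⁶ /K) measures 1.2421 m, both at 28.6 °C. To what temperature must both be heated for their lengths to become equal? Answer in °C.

T = 394.6 °C

L₁(1 + α₁ΔT) = L₂(1 + α₂ΔT) ⇒ ΔT = (L₂ − L₁)/(α₁L₁ − α₂L₂)
L₂ − L₁ = 1.2421 − 1.2402 = 1.90×10⁻³ m
α₁L₁ − α₂L₂ = 13.3×10⁻⁶×1.2402 − 9.1×10⁻⁶×1.2421 = 5.19155×10⁻⁶ m/K
ΔT = 1.90×10⁻³ / 5.19155×10⁻⁶ = 365.979 K
T = 28.6 + 365.979 = 394.579 °C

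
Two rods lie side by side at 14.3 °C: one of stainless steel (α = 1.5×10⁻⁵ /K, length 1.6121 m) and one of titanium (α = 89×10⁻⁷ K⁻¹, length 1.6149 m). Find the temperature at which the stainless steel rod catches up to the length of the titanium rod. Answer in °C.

L₁(1 + α₁ΔT) = L₂(1 + α₂ΔT) ⇒ ΔT = (L₂ − L₁)/(α₁L₁ − α₂L₂)
L₂ − L₁ = 1.6149 − 1.6121 = 2.80×10⁻³ m
α₁L₁ − α₂L₂ = 1.5×10⁻⁵×1.6121 − 89×10⁻⁷×1.6149 = 9.80889×10⁻⁶ m/K
ΔT = 2.80×10⁻³ / 9.80889×10⁻⁶ = 285.455 K
T = 14.3 + 285.455 = 299.755 °C

T = 299.8 °C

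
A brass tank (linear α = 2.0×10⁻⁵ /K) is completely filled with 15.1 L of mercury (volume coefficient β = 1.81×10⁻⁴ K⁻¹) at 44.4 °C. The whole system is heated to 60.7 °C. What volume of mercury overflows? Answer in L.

The tank also expands: β_container ≈ 3α = 6.0×10⁻⁵ /K
Net overflow = V₀(β_liq − 3α_cont)ΔT
β − 3α = 1.81×10⁻⁴ − 6.0×10⁻⁵ = 1.21×10⁻⁴ /K; ΔT = 16.3 K
ΔV = 15.1 × 1.21×10⁻⁴ × 16.3 = 0.0298 L

0.0298 L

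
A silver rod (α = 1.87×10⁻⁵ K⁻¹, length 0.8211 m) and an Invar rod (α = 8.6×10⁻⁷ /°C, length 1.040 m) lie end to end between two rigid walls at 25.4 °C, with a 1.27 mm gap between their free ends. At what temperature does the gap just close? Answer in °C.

T = 104 °C

Gap closes when ΔL₁ + ΔL₂ = 1.27 mm = 1.27×10⁻³ m
(α₁L₁ + α₂L₂)ΔT = g
α₁L₁ + α₂L₂ = 1.87×10⁻⁵×0.8211 + 8.6×10⁻⁷×1.040 = 1.624897×10⁻⁵ m/K
ΔT = 1.27×10⁻³ / 1.624897×10⁻⁵ = 78.16 K
T = 25.4 + 78.16 = 103.56 °C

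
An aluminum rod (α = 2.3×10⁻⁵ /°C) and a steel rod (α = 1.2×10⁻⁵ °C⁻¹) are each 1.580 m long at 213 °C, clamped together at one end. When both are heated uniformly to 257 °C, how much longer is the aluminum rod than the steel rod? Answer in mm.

ΔT = 44 K
aluminum: ΔL = 2.3×10⁻⁵ × 1.580 m × 44 = 1.5990×10⁻³ m = 1.5990 mm
steel: ΔL = 1.2×10⁻⁵ × 1.580 m × 44 = 8.3424×10⁻⁴ m = 0.83424 mm
difference = 1.5990 − 0.83424 = 0.76476 mm

0.765 mm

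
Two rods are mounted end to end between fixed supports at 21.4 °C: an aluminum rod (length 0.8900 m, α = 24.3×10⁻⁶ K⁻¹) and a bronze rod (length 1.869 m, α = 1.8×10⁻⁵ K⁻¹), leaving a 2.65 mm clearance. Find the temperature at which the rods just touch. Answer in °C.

T = 69.3 °C

α₁L₁ = 2.1627×10⁻⁵ m/K, α₂L₂ = 3.3642×10⁻⁵ m/K → total 5.5269×10⁻⁵ m/K
ΔT = g/(α₁L₁+α₂L₂) = 2.65×10⁻³ / 5.5269×10⁻⁵ = 47.947 K
T = 21.4 + 47.947 = 69.347 °C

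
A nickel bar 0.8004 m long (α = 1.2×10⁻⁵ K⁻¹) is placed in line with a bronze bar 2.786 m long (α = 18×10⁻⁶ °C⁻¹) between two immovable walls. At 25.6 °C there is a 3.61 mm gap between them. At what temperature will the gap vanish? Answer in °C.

Gap closes when ΔL₁ + ΔL₂ = 3.61 mm = 3.61×10⁻³ m
(α₁L₁ + α₂L₂)ΔT = g
α₁L₁ + α₂L₂ = 1.2×10⁻⁵×0.8004 + 18×10⁻⁶×2.786 = 5.97528×10⁻⁵ m/K
ΔT = 3.61×10⁻³ / 5.97528×10⁻⁵ = 60.416 K
T = 25.6 + 60.416 = 86.016 °C

T = 86.0 °C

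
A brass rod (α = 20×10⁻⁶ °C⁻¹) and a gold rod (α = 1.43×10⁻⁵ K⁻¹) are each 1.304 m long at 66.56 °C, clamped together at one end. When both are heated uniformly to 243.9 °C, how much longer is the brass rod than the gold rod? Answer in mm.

ΔT = 177.34 K
brass: ΔL = 20×10⁻⁶ × 1.304 m × 177.34 = 4.6250×10⁻³ m = 4.6250 mm
gold: ΔL = 1.43×10⁻⁵ × 1.304 m × 177.34 = 3.3069×10⁻³ m = 3.3069 mm
difference = 4.6250 − 3.3069 = 1.3181 mm

1.32 mm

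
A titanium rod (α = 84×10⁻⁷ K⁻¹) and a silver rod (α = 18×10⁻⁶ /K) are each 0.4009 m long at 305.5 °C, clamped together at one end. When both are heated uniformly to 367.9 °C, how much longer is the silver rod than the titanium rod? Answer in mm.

ΔT = 62.4 K
titanium: ΔL = 84×10⁻⁷ × 0.4009 m × 62.4 = 2.1014×10⁻⁴ m = 0.21014 mm
silver: ΔL = 18×10⁻⁶ × 0.4009 m × 62.4 = 4.5029×10⁻⁴ m = 0.45029 mm
difference = 0.45029 − 0.21014 = 0.24015 mm

0.240 mm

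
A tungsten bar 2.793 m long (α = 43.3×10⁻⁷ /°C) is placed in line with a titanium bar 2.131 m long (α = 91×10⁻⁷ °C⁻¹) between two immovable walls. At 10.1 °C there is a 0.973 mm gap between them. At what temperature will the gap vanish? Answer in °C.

T = 41.0 °C

Gap closes when ΔL₁ + ΔL₂ = 0.973 mm = 9.73×10⁻⁴ m
(α₁L₁ + α₂L₂)ΔT = g
α₁L₁ + α₂L₂ = 43.3×10⁻⁷×2.793 + 91×10⁻⁷×2.131 = 3.148579×10⁻⁵ m/K
ΔT = 9.73×10⁻⁴ / 3.148579×10⁻⁵ = 30.903 K
T = 10.1 + 30.903 = 41.003 °C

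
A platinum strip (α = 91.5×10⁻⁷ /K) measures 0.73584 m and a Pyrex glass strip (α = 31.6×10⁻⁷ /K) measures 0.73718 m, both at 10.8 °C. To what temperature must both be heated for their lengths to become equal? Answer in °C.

L₁(1 + α₁ΔT) = L₂(1 + α₂ΔT) ⇒ ΔT = (L₂ − L₁)/(α₁L₁ − α₂L₂)
L₂ − L₁ = 0.73718 − 0.73584 = 1.34×10⁻³ m
α₁L₁ − α₂L₂ = 91.5×10⁻⁷×0.73584 − 31.6×10⁻⁷×0.73718 = 4.4034472×10⁻⁶ m/K
ΔT = 1.34×10⁻³ / 4.4034472×10⁻⁶ = 304.307 K
T = 10.8 + 304.307 = 315.107 °C

T = 315.1 °C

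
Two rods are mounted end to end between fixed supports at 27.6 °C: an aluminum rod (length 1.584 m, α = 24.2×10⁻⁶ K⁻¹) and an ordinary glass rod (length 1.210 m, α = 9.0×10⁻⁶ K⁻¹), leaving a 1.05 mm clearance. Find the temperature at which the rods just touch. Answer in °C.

T = 48.9 °C

α₁L₁ = 3.83328×10⁻⁵ m/K, α₂L₂ = 1.089×10⁻⁵ m/K → total 4.92228×10⁻⁵ m/K
ΔT = g/(α₁L₁+α₂L₂) = 1.05×10⁻³ / 4.92228×10⁻⁵ = 21.332 K
T = 27.6 + 21.332 = 48.932 °C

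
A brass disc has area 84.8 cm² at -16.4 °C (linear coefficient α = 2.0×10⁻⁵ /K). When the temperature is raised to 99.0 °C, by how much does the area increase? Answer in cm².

ΔA = 0.391 cm²

Area coefficient ≈ 2α; |ΔT| = 115.4 K
ΔA = 2αA₀ΔT = 2(2.0×10⁻⁵)(84.8)(115.4) = 0.391 cm²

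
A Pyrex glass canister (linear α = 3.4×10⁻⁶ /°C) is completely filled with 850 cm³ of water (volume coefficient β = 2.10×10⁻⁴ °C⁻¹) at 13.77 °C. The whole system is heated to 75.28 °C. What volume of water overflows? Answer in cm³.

10.4 cm³

The canister also expands: β_container ≈ 3α = 1.02×10⁻⁵ /K
Net overflow = V₀(β_liq − 3α_cont)ΔT
β − 3α = 2.10×10⁻⁴ − 1.02×10⁻⁵ = 1.998×10⁻⁴ /K; ΔT = 61.51 K
ΔV = 850 × 1.998×10⁻⁴ × 61.51 = 10.4 cm³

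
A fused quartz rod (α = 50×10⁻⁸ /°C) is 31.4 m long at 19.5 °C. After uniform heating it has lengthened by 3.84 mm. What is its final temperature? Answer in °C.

ΔL = αL₀ΔT ⇒ ΔT = ΔL / (αL₀)
ΔT = 3.84×10⁻³ m / (50×10⁻⁸ × 31.4 m) = 244.59 K
T = 19.5 + 244.59 = 264.09 °C

T = 264 °C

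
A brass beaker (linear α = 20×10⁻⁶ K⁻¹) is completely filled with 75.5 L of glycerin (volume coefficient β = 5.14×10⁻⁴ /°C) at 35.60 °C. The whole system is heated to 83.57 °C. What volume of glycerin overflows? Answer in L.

The beaker also expands: β_container ≈ 3α = 6.0×10⁻⁵ /K
Net overflow = V₀(β_liq − 3α_cont)ΔT
β − 3α = 5.14×10⁻⁴ − 6.0×10⁻⁵ = 4.54×10⁻⁴ /K; ΔT = 47.97 K
ΔV = 75.5 × 4.54×10⁻⁴ × 47.97 = 1.64 L

1.64 L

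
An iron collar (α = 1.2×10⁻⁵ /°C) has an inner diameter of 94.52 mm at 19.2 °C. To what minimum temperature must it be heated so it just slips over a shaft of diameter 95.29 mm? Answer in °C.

T = 698 °C

Required Δd = 95.29 − 94.52 = 0.77 mm
Δd = αd₀ΔT ⇒ ΔT = Δd/(αd₀) = 0.77 / (1.2×10⁻⁵ × 94.52) = 678.87 K
T_min = 19.2 + 678.87 = 698.07 °C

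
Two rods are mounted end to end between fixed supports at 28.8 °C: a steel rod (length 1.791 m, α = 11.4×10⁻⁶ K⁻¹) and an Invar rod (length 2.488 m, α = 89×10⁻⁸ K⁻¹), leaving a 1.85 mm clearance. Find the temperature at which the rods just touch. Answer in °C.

α₁L₁ = 2.04174×10⁻⁵ m/K, α₂L₂ = 2.21432×10⁻⁶ m/K → total 2.263172×10⁻⁵ m/K
ΔT = g/(α₁L₁+α₂L₂) = 1.85×10⁻³ / 2.263172×10⁻⁵ = 81.74 K
T = 28.8 + 81.74 = 110.54 °C

T = 111 °C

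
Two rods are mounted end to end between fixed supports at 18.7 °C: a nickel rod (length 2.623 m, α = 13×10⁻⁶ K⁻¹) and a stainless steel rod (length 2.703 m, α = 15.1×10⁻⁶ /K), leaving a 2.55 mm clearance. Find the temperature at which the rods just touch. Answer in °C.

T = 52.7 °C

Gap closes when ΔL₁ + ΔL₂ = 2.55 mm = 2.55×10⁻³ m
(α₁L₁ + α₂L₂)ΔT = g
α₁L₁ + α₂L₂ = 13×10⁻⁶×2.623 + 15.1×10⁻⁶×2.703 = 7.49143×10⁻⁵ m/K
ΔT = 2.55×10⁻³ / 7.49143×10⁻⁵ = 34.039 K
T = 18.7 + 34.039 = 52.739 °C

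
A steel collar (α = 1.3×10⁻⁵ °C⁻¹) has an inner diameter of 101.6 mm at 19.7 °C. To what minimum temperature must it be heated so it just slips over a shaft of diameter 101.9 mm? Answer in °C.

Required Δd = 101.9 − 101.6 = 0.3 mm
Δd = αd₀ΔT ⇒ ΔT = Δd/(αd₀) = 0.3 / (1.3×10⁻⁵ × 101.6) = 227.14 K
T_min = 19.7 + 227.14 = 246.84 °C

T = 247 °C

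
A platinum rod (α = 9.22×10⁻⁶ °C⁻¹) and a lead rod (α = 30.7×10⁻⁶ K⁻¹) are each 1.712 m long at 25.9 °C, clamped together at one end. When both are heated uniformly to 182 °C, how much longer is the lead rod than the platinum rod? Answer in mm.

5.74 mm

ΔT = 156.1 K
platinum: ΔL = 9.22×10⁻⁶ × 1.712 m × 156.1 = 2.4640×10⁻³ m = 2.4640 mm
lead: ΔL = 30.7×10⁻⁶ × 1.712 m × 156.1 = 8.2044×10⁻³ m = 8.2044 mm
difference = 8.2044 − 2.4640 = 5.7404 mm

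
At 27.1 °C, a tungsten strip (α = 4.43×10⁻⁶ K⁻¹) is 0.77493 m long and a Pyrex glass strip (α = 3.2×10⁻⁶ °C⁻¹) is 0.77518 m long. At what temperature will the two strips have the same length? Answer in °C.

T = 289.6 °C

Equal length when α₁L₁ΔT − α₂L₂ΔT = L₂ − L₁ = 2.50×10⁻⁴ m
α₁L₁ = 3.4329399×10⁻⁶, α₂L₂ = 2.480576×10⁻⁶ → Δ(αL) = 9.523639×10⁻⁷ m/K
ΔT = 2.50×10⁻⁴ / 9.523639×10⁻⁷ = 262.505 K, so T = 27.1 + 262.505 = 289.605 °C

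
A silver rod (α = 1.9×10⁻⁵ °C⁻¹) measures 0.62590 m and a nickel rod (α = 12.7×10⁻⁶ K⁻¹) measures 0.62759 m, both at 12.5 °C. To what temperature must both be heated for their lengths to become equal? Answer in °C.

T = 443.4 °C

L₁(1 + α₁ΔT) = L₂(1 + α₂ΔT) ⇒ ΔT = (L₂ − L₁)/(α₁L₁ − α₂L₂)
L₂ − L₁ = 0.62759 − 0.62590 = 1.69×10⁻³ m
α₁L₁ − α₂L₂ = 1.9×10⁻⁵×0.62590 − 12.7×10⁻⁶×0.62759 = 3.921707×10⁻⁶ m/K
ΔT = 1.69×10⁻³ / 3.921707×10⁻⁶ = 430.935 K
T = 12.5 + 430.935 = 443.435 °C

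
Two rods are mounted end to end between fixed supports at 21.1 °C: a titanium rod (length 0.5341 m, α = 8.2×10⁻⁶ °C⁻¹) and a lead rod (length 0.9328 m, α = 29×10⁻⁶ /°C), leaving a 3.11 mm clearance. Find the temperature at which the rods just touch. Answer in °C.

T = 120 °C

Gap closes when ΔL₁ + ΔL₂ = 3.11 mm = 3.11×10⁻³ m
(α₁L₁ + α₂L₂)ΔT = g
α₁L₁ + α₂L₂ = 8.2×10⁻⁶×0.5341 + 29×10⁻⁶×0.9328 = 3.143082×10⁻⁵ m/K
ΔT = 3.11×10⁻³ / 3.143082×10⁻⁵ = 98.95 K
T = 21.1 + 98.95 = 120.05 °C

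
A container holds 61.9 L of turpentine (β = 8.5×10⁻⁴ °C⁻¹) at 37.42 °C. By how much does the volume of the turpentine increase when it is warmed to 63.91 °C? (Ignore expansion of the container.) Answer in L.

ΔV = 1.39 L

|ΔT| = |63.91 − 37.42| = 26.49 K
ΔV = βV₀ΔT = (8.5×10⁻⁴)(61.9)(26.49) = 1.39 L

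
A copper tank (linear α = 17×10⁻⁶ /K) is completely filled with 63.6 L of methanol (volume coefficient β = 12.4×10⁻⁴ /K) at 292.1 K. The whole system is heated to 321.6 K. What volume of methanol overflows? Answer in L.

The tank also expands: β_container ≈ 3α = 5.1×10⁻⁵ /K
Net overflow = V₀(β_liq − 3α_cont)ΔT
β − 3α = 1.24×10⁻³ − 5.1×10⁻⁵ = 1.189×10⁻³ /K; ΔT = 29.5 K
ΔV = 63.6 × 1.189×10⁻³ × 29.5 = 2.23 L

2.23 L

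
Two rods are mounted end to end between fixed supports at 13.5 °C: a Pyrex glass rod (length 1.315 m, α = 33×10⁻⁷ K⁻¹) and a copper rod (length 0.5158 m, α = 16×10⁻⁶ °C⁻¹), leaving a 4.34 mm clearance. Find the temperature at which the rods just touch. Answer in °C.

T = 358 °C

α₁L₁ = 4.3395×10⁻⁶ m/K, α₂L₂ = 8.2528×10⁻⁶ m/K → total 1.25923×10⁻⁵ m/K
ΔT = g/(α₁L₁+α₂L₂) = 4.34×10⁻³ / 1.25923×10⁻⁵ = 344.66 K
T = 13.5 + 344.66 = 358.16 °C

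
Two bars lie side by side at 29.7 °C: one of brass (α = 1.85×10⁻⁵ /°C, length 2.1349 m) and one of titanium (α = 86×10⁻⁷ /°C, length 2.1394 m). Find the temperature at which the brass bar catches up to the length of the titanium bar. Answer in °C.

T = 243.0 °C

L₁(1 + α₁ΔT) = L₂(1 + α₂ΔT) ⇒ ΔT = (L₂ − L₁)/(α₁L₁ − α₂L₂)
L₂ − L₁ = 2.1394 − 2.1349 = 4.50×10⁻³ m
α₁L₁ − α₂L₂ = 1.85×10⁻⁵×2.1349 − 86×10⁻⁷×2.1394 = 2.109681×10⁻⁵ m/K
ΔT = 4.50×10⁻³ / 2.109681×10⁻⁵ = 213.302 K
T = 29.7 + 213.302 = 243.002 °C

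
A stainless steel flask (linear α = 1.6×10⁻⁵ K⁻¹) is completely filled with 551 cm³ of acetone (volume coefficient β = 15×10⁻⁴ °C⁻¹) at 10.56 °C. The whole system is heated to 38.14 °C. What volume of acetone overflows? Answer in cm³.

22.1 cm³

The flask also expands: β_container ≈ 3α = 4.8×10⁻⁵ /K
Net overflow = V₀(β_liq − 3α_cont)ΔT
β − 3α = 1.50×10⁻³ − 4.8×10⁻⁵ = 1.452×10⁻³ /K; ΔT = 27.58 K
ΔV = 551 × 1.452×10⁻³ × 27.58 = 22.1 cm³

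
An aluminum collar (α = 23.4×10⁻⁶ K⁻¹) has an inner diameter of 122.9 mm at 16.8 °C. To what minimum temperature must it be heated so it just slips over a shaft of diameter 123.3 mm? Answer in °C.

Required Δd = 123.3 − 122.9 = 0.4 mm
Δd = αd₀ΔT ⇒ ΔT = Δd/(αd₀) = 0.4 / (23.4×10⁻⁶ × 122.9) = 139.09 K
T_min = 16.8 + 139.09 = 155.89 °C

T = 156 °C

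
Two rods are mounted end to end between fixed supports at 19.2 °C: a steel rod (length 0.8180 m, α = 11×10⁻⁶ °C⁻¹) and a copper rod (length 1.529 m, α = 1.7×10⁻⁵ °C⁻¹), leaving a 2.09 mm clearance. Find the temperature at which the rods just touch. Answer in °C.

T = 78.9 °C

Gap closes when ΔL₁ + ΔL₂ = 2.09 mm = 2.09×10⁻³ m
(α₁L₁ + α₂L₂)ΔT = g
α₁L₁ + α₂L₂ = 11×10⁻⁶×0.8180 + 1.7×10⁻⁵×1.529 = 3.4991×10⁻⁵ m/K
ΔT = 2.09×10⁻³ / 3.4991×10⁻⁵ = 59.730 K
T = 19.2 + 59.730 = 78.930 °C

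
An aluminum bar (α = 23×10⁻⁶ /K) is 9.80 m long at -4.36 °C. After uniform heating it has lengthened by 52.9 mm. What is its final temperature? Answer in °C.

ΔL = αL₀ΔT ⇒ ΔT = ΔL / (αL₀)
ΔT = 52.9×10⁻³ m / (23×10⁻⁶ × 9.80 m) = 234.69 K
T = -4.36 + 234.69 = 230.33 °C

T = 230 °C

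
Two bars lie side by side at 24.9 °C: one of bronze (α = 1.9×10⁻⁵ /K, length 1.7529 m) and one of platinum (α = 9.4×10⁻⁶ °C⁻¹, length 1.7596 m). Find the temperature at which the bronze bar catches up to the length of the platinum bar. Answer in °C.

L₁(1 + α₁ΔT) = L₂(1 + α₂ΔT) ⇒ ΔT = (L₂ − L₁)/(α₁L₁ − α₂L₂)
L₂ − L₁ = 1.7596 − 1.7529 = 6.70×10⁻³ m
α₁L₁ − α₂L₂ = 1.9×10⁻⁵×1.7529 − 9.4×10⁻⁶×1.7596 = 1.676486×10⁻⁵ m/K
ΔT = 6.70×10⁻³ / 1.676486×10⁻⁵ = 399.645 K
T = 24.9 + 399.645 = 424.545 °C

T = 424.5 °C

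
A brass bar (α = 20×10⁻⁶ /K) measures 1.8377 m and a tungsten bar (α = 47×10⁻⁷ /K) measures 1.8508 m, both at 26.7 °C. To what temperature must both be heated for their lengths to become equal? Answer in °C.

T = 493.6 °C

L₁(1 + α₁ΔT) = L₂(1 + α₂ΔT) ⇒ ΔT = (L₂ − L₁)/(α₁L₁ − α₂L₂)
L₂ − L₁ = 1.8508 − 1.8377 = 1.31×10⁻² m
α₁L₁ − α₂L₂ = 20×10⁻⁶×1.8377 − 47×10⁻⁷×1.8508 = 2.805524×10⁻⁵ m/K
ΔT = 1.31×10⁻² / 2.805524×10⁻⁵ = 466.936 K
T = 26.7 + 466.936 = 493.636 °C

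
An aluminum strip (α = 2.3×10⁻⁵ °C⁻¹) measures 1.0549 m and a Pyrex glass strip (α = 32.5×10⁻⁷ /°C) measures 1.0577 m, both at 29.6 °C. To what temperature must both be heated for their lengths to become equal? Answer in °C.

L₁(1 + α₁ΔT) = L₂(1 + α₂ΔT) ⇒ ΔT = (L₂ − L₁)/(α₁L₁ − α₂L₂)
L₂ − L₁ = 1.0577 − 1.0549 = 2.80×10⁻³ m
α₁L₁ − α₂L₂ = 2.3×10⁻⁵×1.0549 − 32.5×10⁻⁷×1.0577 = 2.0825175×10⁻⁵ m/K
ΔT = 2.80×10⁻³ / 2.0825175×10⁻⁵ = 134.453 K
T = 29.6 + 134.453 = 164.053 °C

T = 164.1 °C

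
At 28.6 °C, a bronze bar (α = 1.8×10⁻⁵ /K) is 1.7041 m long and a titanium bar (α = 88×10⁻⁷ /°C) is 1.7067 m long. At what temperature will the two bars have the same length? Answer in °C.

Equal length when α₁L₁ΔT − α₂L₂ΔT = L₂ − L₁ = 2.60×10⁻³ m
α₁L₁ = 3.06738×10⁻⁵, α₂L₂ = 1.501896×10⁻⁵ → Δ(αL) = 1.565484×10⁻⁵ m/K
ΔT = 2.60×10⁻³ / 1.565484×10⁻⁵ = 166.083 K, so T = 28.6 + 166.083 = 194.683 °C

T = 194.7 °C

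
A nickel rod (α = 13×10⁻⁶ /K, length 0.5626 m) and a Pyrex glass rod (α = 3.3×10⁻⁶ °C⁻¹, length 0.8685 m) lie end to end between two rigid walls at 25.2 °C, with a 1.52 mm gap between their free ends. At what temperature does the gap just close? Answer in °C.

T = 175 °C

α₁L₁ = 7.3138×10⁻⁶ m/K, α₂L₂ = 2.86605×10⁻⁶ m/K → total 1.017985×10⁻⁵ m/K
ΔT = g/(α₁L₁+α₂L₂) = 1.52×10⁻³ / 1.017985×10⁻⁵ = 149.31 K
T = 25.2 + 149.31 = 174.51 °C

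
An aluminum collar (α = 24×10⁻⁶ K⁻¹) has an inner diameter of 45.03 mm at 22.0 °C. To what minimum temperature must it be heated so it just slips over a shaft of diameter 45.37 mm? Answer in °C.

Required Δd = 45.37 − 45.03 = 0.34 mm
Δd = αd₀ΔT ⇒ ΔT = Δd/(αd₀) = 0.34 / (24×10⁻⁶ × 45.03) = 314.61 K
T_min = 22.0 + 314.61 = 336.61 °C

T = 337 °C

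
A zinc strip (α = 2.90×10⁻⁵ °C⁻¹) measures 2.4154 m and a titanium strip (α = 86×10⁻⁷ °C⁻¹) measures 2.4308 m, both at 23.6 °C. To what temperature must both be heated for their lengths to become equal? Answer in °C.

T = 337.0 °C

Equal length when α₁L₁ΔT − α₂L₂ΔT = L₂ − L₁ = 1.54×10⁻² m
α₁L₁ = 7.00466×10⁻⁵, α₂L₂ = 2.090488×10⁻⁵ → Δ(αL) = 4.914172×10⁻⁵ m/K
ΔT = 1.54×10⁻² / 4.914172×10⁻⁵ = 313.379 K, so T = 23.6 + 313.379 = 336.979 °C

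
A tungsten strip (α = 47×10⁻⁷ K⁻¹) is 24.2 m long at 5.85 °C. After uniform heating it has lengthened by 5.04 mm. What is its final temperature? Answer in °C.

ΔL = αL₀ΔT ⇒ ΔT = ΔL / (αL₀)
ΔT = 5.04×10⁻³ m / (47×10⁻⁷ × 24.2 m) = 44.312 K
T = 5.85 + 44.312 = 50.162 °C

T = 50.2 °C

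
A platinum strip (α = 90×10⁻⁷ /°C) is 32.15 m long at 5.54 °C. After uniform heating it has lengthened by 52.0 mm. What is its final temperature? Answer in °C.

T = 185 °C

ΔL = αL₀ΔT ⇒ ΔT = ΔL / (αL₀)
ΔT = 52.0×10⁻³ m / (90×10⁻⁷ × 32.15 m) = 179.71 K
T = 5.54 + 179.71 = 185.25 °C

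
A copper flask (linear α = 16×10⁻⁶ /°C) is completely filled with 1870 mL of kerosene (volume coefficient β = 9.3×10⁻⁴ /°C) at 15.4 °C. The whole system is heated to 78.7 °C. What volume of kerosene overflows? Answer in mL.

The flask also expands: β_container ≈ 3α = 4.8×10⁻⁵ /K
Net overflow = V₀(β_liq − 3α_cont)ΔT
β − 3α = 9.30×10⁻⁴ − 4.8×10⁻⁵ = 8.82×10⁻⁴ /K; ΔT = 63.3 K
ΔV = 1870 × 8.82×10⁻⁴ × 63.3 = 104 mL

104 mL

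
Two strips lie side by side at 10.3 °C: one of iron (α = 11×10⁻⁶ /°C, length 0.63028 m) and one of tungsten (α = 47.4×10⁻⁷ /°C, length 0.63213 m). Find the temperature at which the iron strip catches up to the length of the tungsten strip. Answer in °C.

Equal length when α₁L₁ΔT − α₂L₂ΔT = L₂ − L₁ = 1.85×10⁻³ m
α₁L₁ = 6.93308×10⁻⁶, α₂L₂ = 2.9962962×10⁻⁶ → Δ(αL) = 3.9367838×10⁻⁶ m/K
ΔT = 1.85×10⁻³ / 3.9367838×10⁻⁶ = 469.927 K, so T = 10.3 + 469.927 = 480.227 °C

T = 480.2 °C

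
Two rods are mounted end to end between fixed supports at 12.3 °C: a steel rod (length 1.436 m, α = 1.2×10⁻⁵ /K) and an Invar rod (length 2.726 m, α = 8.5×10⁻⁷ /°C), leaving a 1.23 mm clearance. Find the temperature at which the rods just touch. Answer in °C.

T = 75.2 °C

α₁L₁ = 1.7232×10⁻⁵ m/K, α₂L₂ = 2.3171×10⁻⁶ m/K → total 1.95491×10⁻⁵ m/K
ΔT = g/(α₁L₁+α₂L₂) = 1.23×10⁻³ / 1.95491×10⁻⁵ = 62.918 K
T = 12.3 + 62.918 = 75.218 °C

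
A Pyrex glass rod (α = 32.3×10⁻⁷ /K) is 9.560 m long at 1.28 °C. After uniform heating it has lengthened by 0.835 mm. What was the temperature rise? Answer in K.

ΔT = 27.0 K

ΔL = αL₀ΔT ⇒ ΔT = ΔL / (αL₀)
ΔT = 0.835×10⁻³ m / (32.3×10⁻⁷ × 9.560 m) = 27.041 K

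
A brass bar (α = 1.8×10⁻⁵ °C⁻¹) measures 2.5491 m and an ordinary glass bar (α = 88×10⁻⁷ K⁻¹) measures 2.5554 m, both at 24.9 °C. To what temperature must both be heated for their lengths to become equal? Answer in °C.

L₁(1 + α₁ΔT) = L₂(1 + α₂ΔT) ⇒ ΔT = (L₂ − L₁)/(α₁L₁ − α₂L₂)
L₂ − L₁ = 2.5554 − 2.5491 = 6.30×10⁻³ m
α₁L₁ − α₂L₂ = 1.8×10⁻⁵×2.5491 − 88×10⁻⁷×2.5554 = 2.339628×10⁻⁵ m/K
ΔT = 6.30×10⁻³ / 2.339628×10⁻⁵ = 269.274 K
T = 24.9 + 269.274 = 294.174 °C

T = 294.2 °C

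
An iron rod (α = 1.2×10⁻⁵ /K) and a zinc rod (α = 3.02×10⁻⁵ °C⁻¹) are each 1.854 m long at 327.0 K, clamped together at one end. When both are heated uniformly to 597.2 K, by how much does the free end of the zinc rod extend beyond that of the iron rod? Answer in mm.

9.12 mm

ΔT = 270.2 K
iron: ΔL = 1.2×10⁻⁵ × 1.854 m × 270.2 = 6.0114×10⁻³ m = 6.0114 mm
zinc: ΔL = 3.02×10⁻⁵ × 1.854 m × 270.2 = 1.5129×10⁻² m = 15.129 mm
difference = 15.129 − 6.0114 = 9.1176 mm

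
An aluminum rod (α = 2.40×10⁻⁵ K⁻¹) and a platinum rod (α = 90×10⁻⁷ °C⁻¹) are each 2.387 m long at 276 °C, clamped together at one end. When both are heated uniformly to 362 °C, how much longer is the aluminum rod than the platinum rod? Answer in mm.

3.08 mm

ΔT = 86 K
aluminum: ΔL = 2.40×10⁻⁵ × 2.387 m × 86 = 4.9268×10⁻³ m = 4.9268 mm
platinum: ΔL = 90×10⁻⁷ × 2.387 m × 86 = 1.8475×10⁻³ m = 1.8475 mm
difference = 4.9268 − 1.8475 = 3.0793 mm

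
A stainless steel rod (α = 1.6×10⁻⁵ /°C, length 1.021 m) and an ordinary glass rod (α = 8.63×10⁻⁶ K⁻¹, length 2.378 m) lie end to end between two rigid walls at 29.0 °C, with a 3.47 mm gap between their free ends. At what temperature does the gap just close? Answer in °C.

T = 123 °C

Gap closes when ΔL₁ + ΔL₂ = 3.47 mm = 3.47×10⁻³ m
(α₁L₁ + α₂L₂)ΔT = g
α₁L₁ + α₂L₂ = 1.6×10⁻⁵×1.021 + 8.63×10⁻⁶×2.378 = 3.685814×10⁻⁵ m/K
ΔT = 3.47×10⁻³ / 3.685814×10⁻⁵ = 94.14 K
T = 29.0 + 94.14 = 123.14 °C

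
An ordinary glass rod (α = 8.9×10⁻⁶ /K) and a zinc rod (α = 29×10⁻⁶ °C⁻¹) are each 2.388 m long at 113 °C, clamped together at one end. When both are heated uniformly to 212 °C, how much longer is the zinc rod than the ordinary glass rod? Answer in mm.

ΔT = 99 K
ordinary glass: ΔL = 8.9×10⁻⁶ × 2.388 m × 99 = 2.1041×10⁻³ m = 2.1041 mm
zinc: ΔL = 29×10⁻⁶ × 2.388 m × 99 = 6.8559×10⁻³ m = 6.8559 mm
difference = 6.8559 − 2.1041 = 4.7518 mm

4.75 mm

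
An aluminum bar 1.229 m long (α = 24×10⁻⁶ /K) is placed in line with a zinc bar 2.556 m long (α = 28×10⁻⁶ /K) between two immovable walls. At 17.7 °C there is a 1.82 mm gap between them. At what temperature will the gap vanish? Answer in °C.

T = 35.7 °C

Gap closes when ΔL₁ + ΔL₂ = 1.82 mm = 1.82×10⁻³ m
(α₁L₁ + α₂L₂)ΔT = g
α₁L₁ + α₂L₂ = 24×10⁻⁶×1.229 + 28×10⁻⁶×2.556 = 1.01064×10⁻⁴ m/K
ΔT = 1.82×10⁻³ / 1.01064×10⁻⁴ = 18.008 K
T = 17.7 + 18.008 = 35.708 °C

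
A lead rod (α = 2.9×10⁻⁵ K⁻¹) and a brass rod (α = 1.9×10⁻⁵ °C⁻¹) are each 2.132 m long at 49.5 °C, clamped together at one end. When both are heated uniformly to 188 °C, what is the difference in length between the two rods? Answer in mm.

2.95 mm

ΔT = 138.5 K
lead: ΔL = 2.9×10⁻⁵ × 2.132 m × 138.5 = 8.5632×10⁻³ m = 8.5632 mm
brass: ΔL = 1.9×10⁻⁵ × 2.132 m × 138.5 = 5.6104×10⁻³ m = 5.6104 mm
difference = 8.5632 − 5.6104 = 2.9528 mm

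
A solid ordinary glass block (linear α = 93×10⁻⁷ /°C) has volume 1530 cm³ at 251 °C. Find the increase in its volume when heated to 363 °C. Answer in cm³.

ΔV = 4.78 cm³

Isotropic solid: β ≈ 3α = 2.8×10⁻⁵ /K; ΔT = 112 K
ΔV = 3αV₀ΔT = 3(93×10⁻⁷)(1530)(112) = 4.78 cm³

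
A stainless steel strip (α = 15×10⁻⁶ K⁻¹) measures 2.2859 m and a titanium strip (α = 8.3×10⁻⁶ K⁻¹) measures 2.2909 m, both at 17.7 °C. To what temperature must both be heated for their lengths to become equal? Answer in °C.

L₁(1 + α₁ΔT) = L₂(1 + α₂ΔT) ⇒ ΔT = (L₂ − L₁)/(α₁L₁ − α₂L₂)
L₂ − L₁ = 2.2909 − 2.2859 = 5.00×10⁻³ m
α₁L₁ − α₂L₂ = 15×10⁻⁶×2.2859 − 8.3×10⁻⁶×2.2909 = 1.527403×10⁻⁵ m/K
ΔT = 5.00×10⁻³ / 1.527403×10⁻⁵ = 327.353 K
T = 17.7 + 327.353 = 345.053 °C

T = 345.1 °C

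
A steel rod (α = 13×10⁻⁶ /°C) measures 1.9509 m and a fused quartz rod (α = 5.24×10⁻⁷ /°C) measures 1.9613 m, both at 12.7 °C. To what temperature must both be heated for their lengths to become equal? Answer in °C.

T = 440.1 °C

L₁(1 + α₁ΔT) = L₂(1 + α₂ΔT) ⇒ ΔT = (L₂ − L₁)/(α₁L₁ − α₂L₂)
L₂ − L₁ = 1.9613 − 1.9509 = 1.04×10⁻² m
α₁L₁ − α₂L₂ = 13×10⁻⁶×1.9509 − 5.24×10⁻⁷×1.9613 = 2.43339788×10⁻⁵ m/K
ΔT = 1.04×10⁻² / 2.43339788×10⁻⁵ = 427.386 K
T = 12.7 + 427.386 = 440.086 °C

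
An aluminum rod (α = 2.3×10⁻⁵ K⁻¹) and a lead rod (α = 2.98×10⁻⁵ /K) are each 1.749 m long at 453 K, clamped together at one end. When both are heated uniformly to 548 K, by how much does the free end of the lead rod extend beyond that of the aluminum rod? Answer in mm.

1.13 mm

ΔT = 95 K
aluminum: ΔL = 2.3×10⁻⁵ × 1.749 m × 95 = 3.8216×10⁻³ m = 3.8216 mm
lead: ΔL = 2.98×10⁻⁵ × 1.749 m × 95 = 4.9514×10⁻³ m = 4.9514 mm
difference = 4.9514 − 3.8216 = 1.1298 mm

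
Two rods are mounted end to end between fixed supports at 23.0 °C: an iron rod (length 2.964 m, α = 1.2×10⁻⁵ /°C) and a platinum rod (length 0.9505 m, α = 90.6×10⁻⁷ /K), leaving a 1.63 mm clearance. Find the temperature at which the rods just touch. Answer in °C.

α₁L₁ = 3.5568×10⁻⁵ m/K, α₂L₂ = 8.61153×10⁻⁶ m/K → total 4.417953×10⁻⁵ m/K
ΔT = g/(α₁L₁+α₂L₂) = 1.63×10⁻³ / 4.417953×10⁻⁵ = 36.895 K
T = 23.0 + 36.895 = 59.895 °C

T = 59.9 °C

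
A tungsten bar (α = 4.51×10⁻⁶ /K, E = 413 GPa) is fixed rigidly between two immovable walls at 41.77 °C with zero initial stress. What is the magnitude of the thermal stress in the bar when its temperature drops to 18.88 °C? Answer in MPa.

σ = 42.6 MPa

Fully constrained: the free strain ε = αΔT is blocked, so σ = Eε = EαΔT.
|ΔT| = 22.89 K
σ = 413×10⁹ × 4.51×10⁻⁶ × 22.89 = 4.26×10⁷ Pa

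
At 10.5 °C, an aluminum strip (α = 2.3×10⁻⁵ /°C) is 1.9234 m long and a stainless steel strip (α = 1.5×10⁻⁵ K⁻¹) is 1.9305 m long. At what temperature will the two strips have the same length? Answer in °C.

Equal length when α₁L₁ΔT − α₂L₂ΔT = L₂ − L₁ = 7.10×10⁻³ m
α₁L₁ = 4.42382×10⁻⁵, α₂L₂ = 2.89575×10⁻⁵ → Δ(αL) = 1.52807×10⁻⁵ m/K
ΔT = 7.10×10⁻³ / 1.52807×10⁻⁵ = 464.638 K, so T = 10.5 + 464.638 = 475.138 °C

T = 475.1 °C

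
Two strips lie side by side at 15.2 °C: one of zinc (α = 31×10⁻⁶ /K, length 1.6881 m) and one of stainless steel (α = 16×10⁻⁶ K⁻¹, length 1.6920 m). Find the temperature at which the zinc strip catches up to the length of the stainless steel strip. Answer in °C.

Equal length when α₁L₁ΔT − α₂L₂ΔT = L₂ − L₁ = 3.90×10⁻³ m
α₁L₁ = 5.23311×10⁻⁵, α₂L₂ = 2.7072×10⁻⁵ → Δ(αL) = 2.52591×10⁻⁵ m/K
ΔT = 3.90×10⁻³ / 2.52591×10⁻⁵ = 154.400 K, so T = 15.2 + 154.400 = 169.600 °C

T = 169.6 °C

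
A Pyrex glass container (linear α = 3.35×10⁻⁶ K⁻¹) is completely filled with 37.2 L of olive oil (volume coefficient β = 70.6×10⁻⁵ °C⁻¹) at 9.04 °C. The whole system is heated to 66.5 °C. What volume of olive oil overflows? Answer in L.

1.49 L

The container also expands: β_container ≈ 3α = 1.005×10⁻⁵ /K
Net overflow = V₀(β_liq − 3α_cont)ΔT
β − 3α = 7.06×10⁻⁴ − 1.005×10⁻⁵ = 6.9595×10⁻⁴ /K; ΔT = 57.46 K
ΔV = 37.2 × 6.9595×10⁻⁴ × 57.46 = 1.49 L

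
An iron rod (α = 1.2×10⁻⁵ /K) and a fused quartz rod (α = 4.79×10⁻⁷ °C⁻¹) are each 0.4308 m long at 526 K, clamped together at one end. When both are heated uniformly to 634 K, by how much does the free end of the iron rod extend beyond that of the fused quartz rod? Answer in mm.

0.536 mm

ΔT = 108 K
iron: ΔL = 1.2×10⁻⁵ × 0.4308 m × 108 = 5.5832×10⁻⁴ m = 0.55832 mm
fused quartz: ΔL = 4.79×10⁻⁷ × 0.4308 m × 108 = 2.2286×10⁻⁵ m = 0.022286 mm
difference = 0.55832 − 0.022286 = 0.536034 mm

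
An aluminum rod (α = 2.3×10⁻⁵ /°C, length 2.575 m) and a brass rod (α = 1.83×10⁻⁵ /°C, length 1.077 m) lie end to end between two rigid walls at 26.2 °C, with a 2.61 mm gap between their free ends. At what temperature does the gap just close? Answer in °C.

Gap closes when ΔL₁ + ΔL₂ = 2.61 mm = 2.61×10⁻³ m
(α₁L₁ + α₂L₂)ΔT = g
α₁L₁ + α₂L₂ = 2.3×10⁻⁵×2.575 + 1.83×10⁻⁵×1.077 = 7.89341×10⁻⁵ m/K
ΔT = 2.61×10⁻³ / 7.89341×10⁻⁵ = 33.066 K
T = 26.2 + 33.066 = 59.266 °C

T = 59.3 °C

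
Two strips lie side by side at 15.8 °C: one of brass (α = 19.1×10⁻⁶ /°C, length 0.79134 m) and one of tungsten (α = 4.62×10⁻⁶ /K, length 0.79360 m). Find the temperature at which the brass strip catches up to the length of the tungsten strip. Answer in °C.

T = 213.2 °C

L₁(1 + α₁ΔT) = L₂(1 + α₂ΔT) ⇒ ΔT = (L₂ − L₁)/(α₁L₁ − α₂L₂)
L₂ − L₁ = 0.79360 − 0.79134 = 2.26×10⁻³ m
α₁L₁ − α₂L₂ = 19.1×10⁻⁶×0.79134 − 4.62×10⁻⁶×0.79360 = 1.1448162×10⁻⁵ m/K
ΔT = 2.26×10⁻³ / 1.1448162×10⁻⁵ = 197.412 K
T = 15.8 + 197.412 = 213.212 °C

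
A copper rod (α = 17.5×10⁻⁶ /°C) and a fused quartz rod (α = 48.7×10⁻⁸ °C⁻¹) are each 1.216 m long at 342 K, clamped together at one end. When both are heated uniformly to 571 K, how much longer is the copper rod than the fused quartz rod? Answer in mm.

4.74 mm

ΔT = 229 K
copper: ΔL = 17.5×10⁻⁶ × 1.216 m × 229 = 4.8731×10⁻³ m = 4.8731 mm
fused quartz: ΔL = 48.7×10⁻⁸ × 1.216 m × 229 = 1.3561×10⁻⁴ m = 0.13561 mm
difference = 4.8731 − 0.13561 = 4.73749 mm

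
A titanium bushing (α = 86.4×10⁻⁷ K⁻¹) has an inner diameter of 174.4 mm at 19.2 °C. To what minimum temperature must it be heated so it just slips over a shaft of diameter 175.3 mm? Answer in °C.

T = 616 °C

Required Δd = 175.3 − 174.4 = 0.9 mm
Δd = αd₀ΔT ⇒ ΔT = Δd/(αd₀) = 0.9 / (86.4×10⁻⁷ × 174.4) = 597.29 K
T_min = 19.2 + 597.29 = 616.49 °C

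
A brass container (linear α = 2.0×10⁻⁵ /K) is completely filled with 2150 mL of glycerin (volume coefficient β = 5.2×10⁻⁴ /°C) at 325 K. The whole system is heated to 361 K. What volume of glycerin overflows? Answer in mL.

35.6 mL

The container also expands: β_container ≈ 3α = 6.0×10⁻⁵ /K
Net overflow = V₀(β_liq − 3α_cont)ΔT
β − 3α = 5.20×10⁻⁴ − 6.0×10⁻⁵ = 4.60×10⁻⁴ /K; ΔT = 36 K
ΔV = 2150 × 4.60×10⁻⁴ × 36 = 35.6 mL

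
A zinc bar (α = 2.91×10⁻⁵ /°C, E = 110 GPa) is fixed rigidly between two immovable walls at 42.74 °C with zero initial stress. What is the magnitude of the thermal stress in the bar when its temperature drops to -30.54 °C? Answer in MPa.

σ = 235 MPa

Fully constrained: the free strain ε = αΔT is blocked, so σ = Eε = EαΔT.
|ΔT| = 73.28 K
σ = 110×10⁹ × 2.91×10⁻⁵ × 73.28 = 2.35×10⁸ Pa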